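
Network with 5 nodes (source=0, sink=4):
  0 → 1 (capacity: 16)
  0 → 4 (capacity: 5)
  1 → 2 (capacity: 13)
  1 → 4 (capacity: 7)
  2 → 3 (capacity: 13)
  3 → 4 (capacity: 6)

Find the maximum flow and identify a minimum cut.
Max flow = 18, Min cut edges: (0,4), (1,4), (3,4)

Maximum flow: 18
Minimum cut: (0,4), (1,4), (3,4)
Partition: S = [0, 1, 2, 3], T = [4]

Max-flow min-cut theorem verified: both equal 18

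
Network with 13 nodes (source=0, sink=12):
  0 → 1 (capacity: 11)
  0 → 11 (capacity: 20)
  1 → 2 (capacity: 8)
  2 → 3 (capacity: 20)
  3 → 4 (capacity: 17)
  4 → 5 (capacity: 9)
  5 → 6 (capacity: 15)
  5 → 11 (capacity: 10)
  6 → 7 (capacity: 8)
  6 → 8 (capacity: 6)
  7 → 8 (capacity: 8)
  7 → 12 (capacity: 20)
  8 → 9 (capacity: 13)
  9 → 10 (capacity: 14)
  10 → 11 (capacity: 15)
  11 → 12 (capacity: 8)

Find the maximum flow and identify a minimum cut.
Max flow = 16, Min cut edges: (6,7), (11,12)

Maximum flow: 16
Minimum cut: (6,7), (11,12)
Partition: S = [0, 1, 2, 3, 4, 5, 6, 8, 9, 10, 11], T = [7, 12]

Max-flow min-cut theorem verified: both equal 16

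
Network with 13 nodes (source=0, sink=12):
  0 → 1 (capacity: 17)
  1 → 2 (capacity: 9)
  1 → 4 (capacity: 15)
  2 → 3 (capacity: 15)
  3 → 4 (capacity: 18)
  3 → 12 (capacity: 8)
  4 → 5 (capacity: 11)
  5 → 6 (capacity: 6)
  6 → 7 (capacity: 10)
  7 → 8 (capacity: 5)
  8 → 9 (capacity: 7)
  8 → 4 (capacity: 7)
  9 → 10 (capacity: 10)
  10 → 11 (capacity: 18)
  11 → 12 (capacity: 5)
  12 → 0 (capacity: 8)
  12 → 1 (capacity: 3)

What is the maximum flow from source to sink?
Maximum flow = 13

Max flow: 13

Flow assignment:
  0 → 1: 13/17
  1 → 2: 8/9
  1 → 4: 5/15
  2 → 3: 8/15
  3 → 12: 8/8
  4 → 5: 5/11
  5 → 6: 5/6
  6 → 7: 5/10
  7 → 8: 5/5
  8 → 9: 5/7
  9 → 10: 5/10
  10 → 11: 5/18
  11 → 12: 5/5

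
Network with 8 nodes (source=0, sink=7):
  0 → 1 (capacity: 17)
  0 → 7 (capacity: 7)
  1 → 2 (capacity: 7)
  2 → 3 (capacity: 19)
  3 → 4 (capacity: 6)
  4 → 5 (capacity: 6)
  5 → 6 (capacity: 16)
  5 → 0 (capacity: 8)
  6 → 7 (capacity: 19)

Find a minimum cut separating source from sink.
Min cut value = 13, edges: (0,7), (4,5)

Min cut value: 13
Partition: S = [0, 1, 2, 3, 4], T = [5, 6, 7]
Cut edges: (0,7), (4,5)

By max-flow min-cut theorem, max flow = min cut = 13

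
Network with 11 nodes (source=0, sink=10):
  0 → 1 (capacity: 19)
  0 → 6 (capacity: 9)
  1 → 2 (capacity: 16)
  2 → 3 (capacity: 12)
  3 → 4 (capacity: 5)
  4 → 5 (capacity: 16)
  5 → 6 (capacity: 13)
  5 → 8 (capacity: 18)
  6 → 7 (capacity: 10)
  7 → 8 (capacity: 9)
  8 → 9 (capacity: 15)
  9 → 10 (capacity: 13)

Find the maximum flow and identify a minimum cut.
Max flow = 13, Min cut edges: (9,10)

Maximum flow: 13
Minimum cut: (9,10)
Partition: S = [0, 1, 2, 3, 4, 5, 6, 7, 8, 9], T = [10]

Max-flow min-cut theorem verified: both equal 13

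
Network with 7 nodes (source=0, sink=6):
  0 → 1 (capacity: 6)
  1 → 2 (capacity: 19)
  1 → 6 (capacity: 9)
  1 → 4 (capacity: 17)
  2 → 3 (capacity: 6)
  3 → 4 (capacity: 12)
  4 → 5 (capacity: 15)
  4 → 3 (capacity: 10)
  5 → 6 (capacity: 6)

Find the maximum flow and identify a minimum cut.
Max flow = 6, Min cut edges: (0,1)

Maximum flow: 6
Minimum cut: (0,1)
Partition: S = [0], T = [1, 2, 3, 4, 5, 6]

Max-flow min-cut theorem verified: both equal 6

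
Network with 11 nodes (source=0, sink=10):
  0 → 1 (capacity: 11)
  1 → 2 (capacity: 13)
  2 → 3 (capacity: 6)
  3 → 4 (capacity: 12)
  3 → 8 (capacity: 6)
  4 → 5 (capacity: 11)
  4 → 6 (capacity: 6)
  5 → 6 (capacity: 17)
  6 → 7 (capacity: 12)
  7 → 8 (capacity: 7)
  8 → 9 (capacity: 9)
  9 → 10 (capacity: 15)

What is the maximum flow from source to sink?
Maximum flow = 6

Max flow: 6

Flow assignment:
  0 → 1: 6/11
  1 → 2: 6/13
  2 → 3: 6/6
  3 → 8: 6/6
  8 → 9: 6/9
  9 → 10: 6/15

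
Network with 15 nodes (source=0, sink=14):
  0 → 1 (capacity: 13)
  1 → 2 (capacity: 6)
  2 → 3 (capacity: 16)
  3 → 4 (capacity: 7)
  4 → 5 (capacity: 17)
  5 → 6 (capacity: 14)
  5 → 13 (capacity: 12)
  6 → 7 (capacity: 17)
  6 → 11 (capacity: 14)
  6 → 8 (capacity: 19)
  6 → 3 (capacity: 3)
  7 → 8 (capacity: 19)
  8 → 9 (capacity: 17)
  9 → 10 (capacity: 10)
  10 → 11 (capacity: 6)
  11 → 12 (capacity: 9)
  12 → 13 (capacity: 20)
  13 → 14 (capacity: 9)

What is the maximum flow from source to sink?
Maximum flow = 6

Max flow: 6

Flow assignment:
  0 → 1: 6/13
  1 → 2: 6/6
  2 → 3: 6/16
  3 → 4: 6/7
  4 → 5: 6/17
  5 → 13: 6/12
  13 → 14: 6/9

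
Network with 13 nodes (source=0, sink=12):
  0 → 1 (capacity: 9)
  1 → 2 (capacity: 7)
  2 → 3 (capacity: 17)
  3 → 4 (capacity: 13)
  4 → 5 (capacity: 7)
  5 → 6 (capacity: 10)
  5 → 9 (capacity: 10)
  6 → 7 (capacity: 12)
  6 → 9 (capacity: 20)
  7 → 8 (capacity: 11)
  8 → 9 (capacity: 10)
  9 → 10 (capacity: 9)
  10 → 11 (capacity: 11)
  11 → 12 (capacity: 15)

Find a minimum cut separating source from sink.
Min cut value = 7, edges: (4,5)

Min cut value: 7
Partition: S = [0, 1, 2, 3, 4], T = [5, 6, 7, 8, 9, 10, 11, 12]
Cut edges: (4,5)

By max-flow min-cut theorem, max flow = min cut = 7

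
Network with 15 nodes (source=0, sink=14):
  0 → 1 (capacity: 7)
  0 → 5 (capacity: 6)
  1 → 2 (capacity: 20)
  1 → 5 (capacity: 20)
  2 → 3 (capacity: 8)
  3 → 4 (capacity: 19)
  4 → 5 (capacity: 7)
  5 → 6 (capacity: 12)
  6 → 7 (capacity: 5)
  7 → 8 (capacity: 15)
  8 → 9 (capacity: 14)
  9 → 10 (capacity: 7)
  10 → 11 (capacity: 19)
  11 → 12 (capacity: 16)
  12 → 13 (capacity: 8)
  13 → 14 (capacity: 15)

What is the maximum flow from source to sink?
Maximum flow = 5

Max flow: 5

Flow assignment:
  0 → 1: 5/7
  1 → 5: 5/20
  5 → 6: 5/12
  6 → 7: 5/5
  7 → 8: 5/15
  8 → 9: 5/14
  9 → 10: 5/7
  10 → 11: 5/19
  11 → 12: 5/16
  12 → 13: 5/8
  13 → 14: 5/15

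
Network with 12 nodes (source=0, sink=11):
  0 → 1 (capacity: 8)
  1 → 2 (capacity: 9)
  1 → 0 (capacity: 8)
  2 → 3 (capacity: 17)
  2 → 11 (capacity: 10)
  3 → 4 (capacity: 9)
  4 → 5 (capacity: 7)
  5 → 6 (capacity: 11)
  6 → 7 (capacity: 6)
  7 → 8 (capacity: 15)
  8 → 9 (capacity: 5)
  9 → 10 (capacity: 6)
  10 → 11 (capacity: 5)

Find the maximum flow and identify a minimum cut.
Max flow = 8, Min cut edges: (0,1)

Maximum flow: 8
Minimum cut: (0,1)
Partition: S = [0], T = [1, 2, 3, 4, 5, 6, 7, 8, 9, 10, 11]

Max-flow min-cut theorem verified: both equal 8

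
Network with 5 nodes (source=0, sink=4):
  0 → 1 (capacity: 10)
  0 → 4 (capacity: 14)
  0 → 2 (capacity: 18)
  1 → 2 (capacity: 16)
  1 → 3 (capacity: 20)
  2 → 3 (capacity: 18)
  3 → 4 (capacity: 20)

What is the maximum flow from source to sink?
Maximum flow = 34

Max flow: 34

Flow assignment:
  0 → 1: 2/10
  0 → 4: 14/14
  0 → 2: 18/18
  1 → 3: 2/20
  2 → 3: 18/18
  3 → 4: 20/20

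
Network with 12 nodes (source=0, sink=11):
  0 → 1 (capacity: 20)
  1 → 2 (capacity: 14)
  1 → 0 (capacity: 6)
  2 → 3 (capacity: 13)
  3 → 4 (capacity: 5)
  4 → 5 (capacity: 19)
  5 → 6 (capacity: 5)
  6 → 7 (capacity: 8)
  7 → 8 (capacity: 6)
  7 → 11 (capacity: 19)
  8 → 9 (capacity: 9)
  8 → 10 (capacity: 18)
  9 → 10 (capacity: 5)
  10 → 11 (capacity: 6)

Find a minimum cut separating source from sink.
Min cut value = 5, edges: (5,6)

Min cut value: 5
Partition: S = [0, 1, 2, 3, 4, 5], T = [6, 7, 8, 9, 10, 11]
Cut edges: (5,6)

By max-flow min-cut theorem, max flow = min cut = 5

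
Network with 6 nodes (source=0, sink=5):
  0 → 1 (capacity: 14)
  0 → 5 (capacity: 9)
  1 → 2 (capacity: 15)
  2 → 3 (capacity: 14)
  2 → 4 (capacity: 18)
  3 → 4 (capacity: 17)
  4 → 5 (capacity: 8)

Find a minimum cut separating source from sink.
Min cut value = 17, edges: (0,5), (4,5)

Min cut value: 17
Partition: S = [0, 1, 2, 3, 4], T = [5]
Cut edges: (0,5), (4,5)

By max-flow min-cut theorem, max flow = min cut = 17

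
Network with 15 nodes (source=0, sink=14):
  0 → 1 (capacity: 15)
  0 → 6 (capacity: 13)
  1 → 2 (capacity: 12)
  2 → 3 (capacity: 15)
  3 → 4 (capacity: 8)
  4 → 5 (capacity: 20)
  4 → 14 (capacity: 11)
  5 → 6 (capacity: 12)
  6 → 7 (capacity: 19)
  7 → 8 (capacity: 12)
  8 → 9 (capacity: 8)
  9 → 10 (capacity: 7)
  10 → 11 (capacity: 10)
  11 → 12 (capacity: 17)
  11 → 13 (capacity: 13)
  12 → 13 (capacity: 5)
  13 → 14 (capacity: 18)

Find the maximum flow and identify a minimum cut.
Max flow = 15, Min cut edges: (3,4), (9,10)

Maximum flow: 15
Minimum cut: (3,4), (9,10)
Partition: S = [0, 1, 2, 3, 5, 6, 7, 8, 9], T = [4, 10, 11, 12, 13, 14]

Max-flow min-cut theorem verified: both equal 15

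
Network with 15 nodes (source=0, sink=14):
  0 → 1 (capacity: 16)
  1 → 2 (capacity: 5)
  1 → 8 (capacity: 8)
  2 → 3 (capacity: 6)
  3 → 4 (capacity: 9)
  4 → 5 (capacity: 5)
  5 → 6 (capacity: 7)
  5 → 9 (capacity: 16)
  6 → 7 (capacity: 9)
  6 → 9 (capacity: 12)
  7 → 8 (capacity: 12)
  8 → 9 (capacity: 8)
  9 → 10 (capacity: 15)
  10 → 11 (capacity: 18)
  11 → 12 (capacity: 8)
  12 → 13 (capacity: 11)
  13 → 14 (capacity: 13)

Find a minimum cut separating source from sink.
Min cut value = 8, edges: (11,12)

Min cut value: 8
Partition: S = [0, 1, 2, 3, 4, 5, 6, 7, 8, 9, 10, 11], T = [12, 13, 14]
Cut edges: (11,12)

By max-flow min-cut theorem, max flow = min cut = 8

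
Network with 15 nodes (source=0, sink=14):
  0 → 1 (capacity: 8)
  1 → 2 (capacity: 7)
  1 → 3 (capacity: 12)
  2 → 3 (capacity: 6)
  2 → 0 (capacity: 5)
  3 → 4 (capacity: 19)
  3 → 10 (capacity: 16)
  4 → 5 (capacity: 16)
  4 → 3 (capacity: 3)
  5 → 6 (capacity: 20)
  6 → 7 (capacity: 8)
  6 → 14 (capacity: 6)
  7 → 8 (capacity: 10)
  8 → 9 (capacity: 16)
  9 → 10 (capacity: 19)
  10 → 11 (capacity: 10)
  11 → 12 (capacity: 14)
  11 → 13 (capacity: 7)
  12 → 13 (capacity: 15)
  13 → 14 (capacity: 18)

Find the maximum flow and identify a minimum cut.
Max flow = 8, Min cut edges: (0,1)

Maximum flow: 8
Minimum cut: (0,1)
Partition: S = [0], T = [1, 2, 3, 4, 5, 6, 7, 8, 9, 10, 11, 12, 13, 14]

Max-flow min-cut theorem verified: both equal 8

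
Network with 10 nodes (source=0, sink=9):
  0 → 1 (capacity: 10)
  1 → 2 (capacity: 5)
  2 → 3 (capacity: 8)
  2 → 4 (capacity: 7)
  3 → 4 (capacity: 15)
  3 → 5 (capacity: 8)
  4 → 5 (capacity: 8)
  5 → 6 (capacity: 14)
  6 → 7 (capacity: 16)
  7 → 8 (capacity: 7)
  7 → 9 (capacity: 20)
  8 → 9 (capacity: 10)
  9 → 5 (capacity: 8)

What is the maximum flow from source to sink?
Maximum flow = 5

Max flow: 5

Flow assignment:
  0 → 1: 5/10
  1 → 2: 5/5
  2 → 3: 5/8
  3 → 5: 5/8
  5 → 6: 5/14
  6 → 7: 5/16
  7 → 9: 5/20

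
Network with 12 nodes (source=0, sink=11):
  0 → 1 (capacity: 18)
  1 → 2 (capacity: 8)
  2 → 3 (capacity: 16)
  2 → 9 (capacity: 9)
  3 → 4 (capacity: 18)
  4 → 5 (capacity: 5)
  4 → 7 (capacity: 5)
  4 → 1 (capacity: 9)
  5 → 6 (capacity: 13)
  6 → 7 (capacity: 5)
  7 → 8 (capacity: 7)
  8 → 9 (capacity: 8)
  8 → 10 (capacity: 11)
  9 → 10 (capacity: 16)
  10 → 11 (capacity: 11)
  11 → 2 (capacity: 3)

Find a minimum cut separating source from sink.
Min cut value = 8, edges: (1,2)

Min cut value: 8
Partition: S = [0, 1], T = [2, 3, 4, 5, 6, 7, 8, 9, 10, 11]
Cut edges: (1,2)

By max-flow min-cut theorem, max flow = min cut = 8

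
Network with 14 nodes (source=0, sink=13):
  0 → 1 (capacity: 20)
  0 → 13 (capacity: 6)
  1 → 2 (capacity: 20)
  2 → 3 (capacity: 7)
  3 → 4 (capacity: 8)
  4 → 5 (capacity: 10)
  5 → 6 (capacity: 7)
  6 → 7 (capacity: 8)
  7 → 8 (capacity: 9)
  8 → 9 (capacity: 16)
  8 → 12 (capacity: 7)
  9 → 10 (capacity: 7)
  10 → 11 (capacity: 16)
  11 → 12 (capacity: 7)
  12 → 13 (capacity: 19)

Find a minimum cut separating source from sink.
Min cut value = 13, edges: (0,13), (5,6)

Min cut value: 13
Partition: S = [0, 1, 2, 3, 4, 5], T = [6, 7, 8, 9, 10, 11, 12, 13]
Cut edges: (0,13), (5,6)

By max-flow min-cut theorem, max flow = min cut = 13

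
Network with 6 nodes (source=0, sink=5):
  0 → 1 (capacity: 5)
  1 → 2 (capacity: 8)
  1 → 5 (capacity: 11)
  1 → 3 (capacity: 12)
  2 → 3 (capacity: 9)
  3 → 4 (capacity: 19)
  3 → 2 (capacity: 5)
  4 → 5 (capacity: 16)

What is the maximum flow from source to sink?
Maximum flow = 5

Max flow: 5

Flow assignment:
  0 → 1: 5/5
  1 → 5: 5/11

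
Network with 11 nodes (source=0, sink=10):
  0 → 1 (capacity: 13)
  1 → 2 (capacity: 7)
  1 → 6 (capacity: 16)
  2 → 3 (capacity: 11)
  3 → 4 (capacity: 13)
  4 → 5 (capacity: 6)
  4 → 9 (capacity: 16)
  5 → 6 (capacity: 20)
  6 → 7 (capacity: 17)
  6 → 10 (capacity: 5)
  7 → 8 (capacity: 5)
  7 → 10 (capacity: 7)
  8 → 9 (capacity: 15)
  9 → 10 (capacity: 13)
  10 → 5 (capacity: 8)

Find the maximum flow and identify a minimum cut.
Max flow = 13, Min cut edges: (0,1)

Maximum flow: 13
Minimum cut: (0,1)
Partition: S = [0], T = [1, 2, 3, 4, 5, 6, 7, 8, 9, 10]

Max-flow min-cut theorem verified: both equal 13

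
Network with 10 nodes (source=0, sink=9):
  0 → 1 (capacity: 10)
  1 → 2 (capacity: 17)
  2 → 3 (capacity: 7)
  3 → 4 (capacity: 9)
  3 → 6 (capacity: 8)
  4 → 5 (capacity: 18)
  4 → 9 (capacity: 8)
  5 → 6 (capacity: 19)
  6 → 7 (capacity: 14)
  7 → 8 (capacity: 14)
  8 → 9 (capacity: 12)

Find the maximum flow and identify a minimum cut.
Max flow = 7, Min cut edges: (2,3)

Maximum flow: 7
Minimum cut: (2,3)
Partition: S = [0, 1, 2], T = [3, 4, 5, 6, 7, 8, 9]

Max-flow min-cut theorem verified: both equal 7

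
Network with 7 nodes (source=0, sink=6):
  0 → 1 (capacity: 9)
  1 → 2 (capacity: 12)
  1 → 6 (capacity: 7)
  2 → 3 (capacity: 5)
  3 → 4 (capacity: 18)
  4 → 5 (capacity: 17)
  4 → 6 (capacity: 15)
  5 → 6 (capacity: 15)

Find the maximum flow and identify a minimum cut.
Max flow = 9, Min cut edges: (0,1)

Maximum flow: 9
Minimum cut: (0,1)
Partition: S = [0], T = [1, 2, 3, 4, 5, 6]

Max-flow min-cut theorem verified: both equal 9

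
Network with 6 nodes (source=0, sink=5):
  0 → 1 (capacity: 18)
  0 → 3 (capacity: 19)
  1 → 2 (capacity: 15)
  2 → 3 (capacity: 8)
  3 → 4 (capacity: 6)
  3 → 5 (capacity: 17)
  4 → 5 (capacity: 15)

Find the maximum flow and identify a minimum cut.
Max flow = 23, Min cut edges: (3,4), (3,5)

Maximum flow: 23
Minimum cut: (3,4), (3,5)
Partition: S = [0, 1, 2, 3], T = [4, 5]

Max-flow min-cut theorem verified: both equal 23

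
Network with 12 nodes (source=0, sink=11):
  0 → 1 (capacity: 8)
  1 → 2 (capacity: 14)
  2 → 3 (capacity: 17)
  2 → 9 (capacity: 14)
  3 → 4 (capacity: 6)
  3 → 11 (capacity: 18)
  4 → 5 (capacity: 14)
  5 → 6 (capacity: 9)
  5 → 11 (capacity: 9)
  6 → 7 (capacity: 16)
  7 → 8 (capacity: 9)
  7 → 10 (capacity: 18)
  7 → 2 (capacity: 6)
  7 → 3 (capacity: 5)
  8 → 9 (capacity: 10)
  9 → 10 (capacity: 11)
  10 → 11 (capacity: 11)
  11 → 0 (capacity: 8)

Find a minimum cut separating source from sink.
Min cut value = 8, edges: (0,1)

Min cut value: 8
Partition: S = [0], T = [1, 2, 3, 4, 5, 6, 7, 8, 9, 10, 11]
Cut edges: (0,1)

By max-flow min-cut theorem, max flow = min cut = 8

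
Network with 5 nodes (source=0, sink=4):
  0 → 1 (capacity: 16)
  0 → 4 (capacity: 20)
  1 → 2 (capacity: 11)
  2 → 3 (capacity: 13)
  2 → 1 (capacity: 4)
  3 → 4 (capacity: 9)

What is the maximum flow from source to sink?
Maximum flow = 29

Max flow: 29

Flow assignment:
  0 → 1: 9/16
  0 → 4: 20/20
  1 → 2: 9/11
  2 → 3: 9/13
  3 → 4: 9/9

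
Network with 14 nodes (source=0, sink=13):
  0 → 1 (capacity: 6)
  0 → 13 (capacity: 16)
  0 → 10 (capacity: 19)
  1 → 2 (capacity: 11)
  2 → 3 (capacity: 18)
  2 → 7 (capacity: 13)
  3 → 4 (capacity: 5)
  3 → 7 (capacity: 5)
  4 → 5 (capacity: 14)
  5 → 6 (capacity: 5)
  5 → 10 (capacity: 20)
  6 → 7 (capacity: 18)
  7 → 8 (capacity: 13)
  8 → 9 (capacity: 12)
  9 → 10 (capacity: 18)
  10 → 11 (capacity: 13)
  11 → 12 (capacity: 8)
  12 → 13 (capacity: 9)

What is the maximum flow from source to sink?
Maximum flow = 24

Max flow: 24

Flow assignment:
  0 → 1: 6/6
  0 → 13: 16/16
  0 → 10: 2/19
  1 → 2: 6/11
  2 → 3: 6/18
  3 → 4: 5/5
  3 → 7: 1/5
  4 → 5: 5/14
  5 → 10: 5/20
  7 → 8: 1/13
  8 → 9: 1/12
  9 → 10: 1/18
  10 → 11: 8/13
  11 → 12: 8/8
  12 → 13: 8/9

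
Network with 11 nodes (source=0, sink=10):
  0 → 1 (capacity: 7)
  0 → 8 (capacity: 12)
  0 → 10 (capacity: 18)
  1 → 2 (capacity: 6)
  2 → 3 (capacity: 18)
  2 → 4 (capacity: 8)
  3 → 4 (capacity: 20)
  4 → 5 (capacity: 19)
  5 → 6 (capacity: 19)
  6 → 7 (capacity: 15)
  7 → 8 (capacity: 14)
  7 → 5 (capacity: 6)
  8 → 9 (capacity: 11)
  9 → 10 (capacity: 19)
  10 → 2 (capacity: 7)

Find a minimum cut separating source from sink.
Min cut value = 29, edges: (0,10), (8,9)

Min cut value: 29
Partition: S = [0, 1, 2, 3, 4, 5, 6, 7, 8], T = [9, 10]
Cut edges: (0,10), (8,9)

By max-flow min-cut theorem, max flow = min cut = 29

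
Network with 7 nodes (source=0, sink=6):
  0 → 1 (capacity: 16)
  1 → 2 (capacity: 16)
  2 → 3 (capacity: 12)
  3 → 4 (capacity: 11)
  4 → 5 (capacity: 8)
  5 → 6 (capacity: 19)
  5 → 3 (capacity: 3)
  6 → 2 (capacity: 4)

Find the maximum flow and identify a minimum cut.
Max flow = 8, Min cut edges: (4,5)

Maximum flow: 8
Minimum cut: (4,5)
Partition: S = [0, 1, 2, 3, 4], T = [5, 6]

Max-flow min-cut theorem verified: both equal 8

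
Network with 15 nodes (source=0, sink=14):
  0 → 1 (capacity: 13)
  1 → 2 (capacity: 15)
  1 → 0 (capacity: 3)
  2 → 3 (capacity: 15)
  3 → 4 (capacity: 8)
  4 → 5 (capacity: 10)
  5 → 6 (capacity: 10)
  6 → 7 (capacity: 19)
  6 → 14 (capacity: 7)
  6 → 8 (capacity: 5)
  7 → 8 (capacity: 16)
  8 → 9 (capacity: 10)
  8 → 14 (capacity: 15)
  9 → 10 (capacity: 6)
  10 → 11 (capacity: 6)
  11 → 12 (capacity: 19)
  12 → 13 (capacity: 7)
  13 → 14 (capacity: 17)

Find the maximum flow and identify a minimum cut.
Max flow = 8, Min cut edges: (3,4)

Maximum flow: 8
Minimum cut: (3,4)
Partition: S = [0, 1, 2, 3], T = [4, 5, 6, 7, 8, 9, 10, 11, 12, 13, 14]

Max-flow min-cut theorem verified: both equal 8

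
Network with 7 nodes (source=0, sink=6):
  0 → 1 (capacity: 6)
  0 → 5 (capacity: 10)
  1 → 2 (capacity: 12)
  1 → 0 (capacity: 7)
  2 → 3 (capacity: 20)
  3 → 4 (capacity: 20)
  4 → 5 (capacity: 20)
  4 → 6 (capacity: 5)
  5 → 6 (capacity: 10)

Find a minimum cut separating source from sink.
Min cut value = 15, edges: (4,6), (5,6)

Min cut value: 15
Partition: S = [0, 1, 2, 3, 4, 5], T = [6]
Cut edges: (4,6), (5,6)

By max-flow min-cut theorem, max flow = min cut = 15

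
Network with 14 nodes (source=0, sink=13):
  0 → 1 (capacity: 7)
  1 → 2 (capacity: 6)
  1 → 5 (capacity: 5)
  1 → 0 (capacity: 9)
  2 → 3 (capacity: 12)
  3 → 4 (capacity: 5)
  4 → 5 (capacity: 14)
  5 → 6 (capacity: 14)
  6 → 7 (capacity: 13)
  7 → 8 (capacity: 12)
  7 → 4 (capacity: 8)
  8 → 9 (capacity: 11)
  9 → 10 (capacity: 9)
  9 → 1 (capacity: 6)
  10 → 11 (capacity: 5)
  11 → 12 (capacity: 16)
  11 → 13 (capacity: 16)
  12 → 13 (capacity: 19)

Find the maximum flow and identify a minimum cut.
Max flow = 5, Min cut edges: (10,11)

Maximum flow: 5
Minimum cut: (10,11)
Partition: S = [0, 1, 2, 3, 4, 5, 6, 7, 8, 9, 10], T = [11, 12, 13]

Max-flow min-cut theorem verified: both equal 5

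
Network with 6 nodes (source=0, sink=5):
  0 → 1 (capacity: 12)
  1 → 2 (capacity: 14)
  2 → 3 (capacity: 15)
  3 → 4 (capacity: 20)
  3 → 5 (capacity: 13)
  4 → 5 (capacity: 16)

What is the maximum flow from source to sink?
Maximum flow = 12

Max flow: 12

Flow assignment:
  0 → 1: 12/12
  1 → 2: 12/14
  2 → 3: 12/15
  3 → 5: 12/13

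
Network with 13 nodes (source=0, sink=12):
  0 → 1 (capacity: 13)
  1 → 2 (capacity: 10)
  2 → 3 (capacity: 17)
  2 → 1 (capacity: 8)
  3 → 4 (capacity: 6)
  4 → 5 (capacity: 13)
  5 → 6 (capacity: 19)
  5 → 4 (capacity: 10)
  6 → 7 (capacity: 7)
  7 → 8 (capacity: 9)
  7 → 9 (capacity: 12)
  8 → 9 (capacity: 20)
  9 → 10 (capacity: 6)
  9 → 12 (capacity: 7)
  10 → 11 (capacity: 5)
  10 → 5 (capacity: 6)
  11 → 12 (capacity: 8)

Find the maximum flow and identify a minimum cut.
Max flow = 6, Min cut edges: (3,4)

Maximum flow: 6
Minimum cut: (3,4)
Partition: S = [0, 1, 2, 3], T = [4, 5, 6, 7, 8, 9, 10, 11, 12]

Max-flow min-cut theorem verified: both equal 6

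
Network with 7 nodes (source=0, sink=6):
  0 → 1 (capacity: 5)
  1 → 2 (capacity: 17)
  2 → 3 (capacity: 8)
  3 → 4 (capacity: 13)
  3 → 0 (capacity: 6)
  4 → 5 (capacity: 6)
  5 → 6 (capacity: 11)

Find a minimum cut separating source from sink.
Min cut value = 5, edges: (0,1)

Min cut value: 5
Partition: S = [0], T = [1, 2, 3, 4, 5, 6]
Cut edges: (0,1)

By max-flow min-cut theorem, max flow = min cut = 5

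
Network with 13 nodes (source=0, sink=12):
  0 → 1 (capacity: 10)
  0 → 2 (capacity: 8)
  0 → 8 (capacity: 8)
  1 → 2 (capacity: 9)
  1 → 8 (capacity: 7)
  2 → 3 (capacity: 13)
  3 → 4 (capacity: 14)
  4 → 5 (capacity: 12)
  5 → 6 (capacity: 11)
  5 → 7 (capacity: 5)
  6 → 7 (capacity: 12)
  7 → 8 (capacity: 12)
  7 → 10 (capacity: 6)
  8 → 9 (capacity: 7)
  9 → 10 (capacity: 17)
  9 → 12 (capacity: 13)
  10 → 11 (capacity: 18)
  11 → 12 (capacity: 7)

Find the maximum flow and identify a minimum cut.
Max flow = 13, Min cut edges: (7,10), (8,9)

Maximum flow: 13
Minimum cut: (7,10), (8,9)
Partition: S = [0, 1, 2, 3, 4, 5, 6, 7, 8], T = [9, 10, 11, 12]

Max-flow min-cut theorem verified: both equal 13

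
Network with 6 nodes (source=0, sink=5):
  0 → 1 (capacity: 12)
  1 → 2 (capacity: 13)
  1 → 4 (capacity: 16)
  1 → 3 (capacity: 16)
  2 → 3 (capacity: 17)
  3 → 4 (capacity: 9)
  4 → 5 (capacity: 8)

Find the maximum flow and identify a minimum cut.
Max flow = 8, Min cut edges: (4,5)

Maximum flow: 8
Minimum cut: (4,5)
Partition: S = [0, 1, 2, 3, 4], T = [5]

Max-flow min-cut theorem verified: both equal 8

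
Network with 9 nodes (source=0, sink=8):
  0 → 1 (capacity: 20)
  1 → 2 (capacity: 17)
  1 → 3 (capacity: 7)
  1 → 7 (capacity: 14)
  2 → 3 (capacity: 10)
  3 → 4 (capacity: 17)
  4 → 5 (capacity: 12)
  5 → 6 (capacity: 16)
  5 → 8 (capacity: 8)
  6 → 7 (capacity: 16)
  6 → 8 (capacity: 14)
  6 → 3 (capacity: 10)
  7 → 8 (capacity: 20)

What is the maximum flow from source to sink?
Maximum flow = 20

Max flow: 20

Flow assignment:
  0 → 1: 20/20
  1 → 3: 6/7
  1 → 7: 14/14
  3 → 4: 6/17
  4 → 5: 6/12
  5 → 8: 6/8
  7 → 8: 14/20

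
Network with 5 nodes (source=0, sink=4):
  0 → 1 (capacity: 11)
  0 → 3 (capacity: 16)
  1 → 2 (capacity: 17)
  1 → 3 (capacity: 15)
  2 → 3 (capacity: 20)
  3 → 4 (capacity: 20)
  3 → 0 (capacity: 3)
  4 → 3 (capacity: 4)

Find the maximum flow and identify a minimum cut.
Max flow = 20, Min cut edges: (3,4)

Maximum flow: 20
Minimum cut: (3,4)
Partition: S = [0, 1, 2, 3], T = [4]

Max-flow min-cut theorem verified: both equal 20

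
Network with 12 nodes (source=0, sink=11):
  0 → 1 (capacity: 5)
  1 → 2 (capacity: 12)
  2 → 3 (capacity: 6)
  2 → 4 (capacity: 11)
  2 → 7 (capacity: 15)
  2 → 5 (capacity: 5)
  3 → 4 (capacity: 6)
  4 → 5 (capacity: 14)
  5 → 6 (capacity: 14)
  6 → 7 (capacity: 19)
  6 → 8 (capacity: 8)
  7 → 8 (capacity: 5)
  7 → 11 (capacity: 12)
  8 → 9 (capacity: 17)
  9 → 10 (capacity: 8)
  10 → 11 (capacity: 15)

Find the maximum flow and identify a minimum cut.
Max flow = 5, Min cut edges: (0,1)

Maximum flow: 5
Minimum cut: (0,1)
Partition: S = [0], T = [1, 2, 3, 4, 5, 6, 7, 8, 9, 10, 11]

Max-flow min-cut theorem verified: both equal 5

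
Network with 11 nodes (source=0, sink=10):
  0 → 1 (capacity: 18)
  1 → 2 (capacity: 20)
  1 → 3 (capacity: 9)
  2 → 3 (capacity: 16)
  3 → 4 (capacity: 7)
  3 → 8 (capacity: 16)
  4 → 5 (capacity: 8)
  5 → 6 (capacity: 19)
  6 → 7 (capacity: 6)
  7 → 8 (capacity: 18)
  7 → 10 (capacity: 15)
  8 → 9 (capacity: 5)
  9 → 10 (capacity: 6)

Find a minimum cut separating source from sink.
Min cut value = 11, edges: (6,7), (8,9)

Min cut value: 11
Partition: S = [0, 1, 2, 3, 4, 5, 6, 8], T = [7, 9, 10]
Cut edges: (6,7), (8,9)

By max-flow min-cut theorem, max flow = min cut = 11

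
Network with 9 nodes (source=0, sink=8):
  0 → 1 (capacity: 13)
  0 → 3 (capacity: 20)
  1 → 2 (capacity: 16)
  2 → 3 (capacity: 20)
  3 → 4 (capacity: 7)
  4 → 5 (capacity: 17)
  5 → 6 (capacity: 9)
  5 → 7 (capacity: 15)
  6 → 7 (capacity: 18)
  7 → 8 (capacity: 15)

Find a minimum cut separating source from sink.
Min cut value = 7, edges: (3,4)

Min cut value: 7
Partition: S = [0, 1, 2, 3], T = [4, 5, 6, 7, 8]
Cut edges: (3,4)

By max-flow min-cut theorem, max flow = min cut = 7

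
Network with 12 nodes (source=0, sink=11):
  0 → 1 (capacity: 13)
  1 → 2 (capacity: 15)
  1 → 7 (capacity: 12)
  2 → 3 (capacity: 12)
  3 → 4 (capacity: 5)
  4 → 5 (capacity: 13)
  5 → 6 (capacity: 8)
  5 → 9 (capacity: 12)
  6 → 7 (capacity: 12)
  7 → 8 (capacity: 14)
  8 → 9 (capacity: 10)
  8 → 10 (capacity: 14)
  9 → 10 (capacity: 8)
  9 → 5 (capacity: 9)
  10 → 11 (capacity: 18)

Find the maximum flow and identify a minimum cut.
Max flow = 13, Min cut edges: (0,1)

Maximum flow: 13
Minimum cut: (0,1)
Partition: S = [0], T = [1, 2, 3, 4, 5, 6, 7, 8, 9, 10, 11]

Max-flow min-cut theorem verified: both equal 13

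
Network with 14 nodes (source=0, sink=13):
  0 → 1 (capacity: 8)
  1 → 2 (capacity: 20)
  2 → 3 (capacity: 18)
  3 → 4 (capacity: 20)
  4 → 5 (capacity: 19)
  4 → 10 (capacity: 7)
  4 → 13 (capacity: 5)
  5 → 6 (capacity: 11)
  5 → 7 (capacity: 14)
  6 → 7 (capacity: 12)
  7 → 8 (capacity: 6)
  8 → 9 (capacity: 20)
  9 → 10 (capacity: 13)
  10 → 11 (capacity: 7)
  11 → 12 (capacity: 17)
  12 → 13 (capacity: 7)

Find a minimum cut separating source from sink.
Min cut value = 8, edges: (0,1)

Min cut value: 8
Partition: S = [0], T = [1, 2, 3, 4, 5, 6, 7, 8, 9, 10, 11, 12, 13]
Cut edges: (0,1)

By max-flow min-cut theorem, max flow = min cut = 8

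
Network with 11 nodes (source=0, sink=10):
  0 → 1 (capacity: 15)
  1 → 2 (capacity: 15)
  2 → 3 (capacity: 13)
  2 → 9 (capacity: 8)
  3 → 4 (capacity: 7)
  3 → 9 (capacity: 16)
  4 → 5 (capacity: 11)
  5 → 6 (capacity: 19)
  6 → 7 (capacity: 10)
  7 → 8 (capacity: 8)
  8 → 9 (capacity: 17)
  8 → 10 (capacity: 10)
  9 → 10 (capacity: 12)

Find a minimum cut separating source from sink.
Min cut value = 15, edges: (1,2)

Min cut value: 15
Partition: S = [0, 1], T = [2, 3, 4, 5, 6, 7, 8, 9, 10]
Cut edges: (1,2)

By max-flow min-cut theorem, max flow = min cut = 15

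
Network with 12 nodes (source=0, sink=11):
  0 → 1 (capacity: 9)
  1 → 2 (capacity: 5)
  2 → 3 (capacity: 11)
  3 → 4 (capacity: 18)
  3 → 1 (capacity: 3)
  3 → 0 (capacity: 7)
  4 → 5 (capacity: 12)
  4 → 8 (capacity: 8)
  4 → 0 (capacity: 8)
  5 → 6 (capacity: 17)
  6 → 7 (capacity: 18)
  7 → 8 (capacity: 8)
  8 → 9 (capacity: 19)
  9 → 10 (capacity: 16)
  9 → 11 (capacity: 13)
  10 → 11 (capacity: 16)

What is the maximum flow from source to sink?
Maximum flow = 5

Max flow: 5

Flow assignment:
  0 → 1: 5/9
  1 → 2: 5/5
  2 → 3: 5/11
  3 → 4: 5/18
  4 → 8: 5/8
  8 → 9: 5/19
  9 → 11: 5/13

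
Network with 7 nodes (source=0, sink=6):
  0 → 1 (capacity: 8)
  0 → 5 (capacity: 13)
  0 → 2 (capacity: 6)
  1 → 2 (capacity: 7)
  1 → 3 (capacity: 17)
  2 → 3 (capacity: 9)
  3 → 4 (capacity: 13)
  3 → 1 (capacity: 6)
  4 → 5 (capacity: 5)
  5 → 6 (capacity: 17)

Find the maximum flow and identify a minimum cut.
Max flow = 17, Min cut edges: (5,6)

Maximum flow: 17
Minimum cut: (5,6)
Partition: S = [0, 1, 2, 3, 4, 5], T = [6]

Max-flow min-cut theorem verified: both equal 17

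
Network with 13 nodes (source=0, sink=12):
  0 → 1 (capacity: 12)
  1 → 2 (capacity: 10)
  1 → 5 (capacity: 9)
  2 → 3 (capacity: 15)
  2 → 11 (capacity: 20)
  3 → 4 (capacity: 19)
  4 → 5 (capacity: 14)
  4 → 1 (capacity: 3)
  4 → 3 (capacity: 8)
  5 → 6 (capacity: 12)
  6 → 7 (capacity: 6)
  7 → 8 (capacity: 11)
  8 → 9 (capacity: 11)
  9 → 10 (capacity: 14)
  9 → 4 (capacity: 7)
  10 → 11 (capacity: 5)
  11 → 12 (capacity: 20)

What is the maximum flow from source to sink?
Maximum flow = 12

Max flow: 12

Flow assignment:
  0 → 1: 12/12
  1 → 2: 10/10
  1 → 5: 2/9
  2 → 11: 10/20
  5 → 6: 2/12
  6 → 7: 2/6
  7 → 8: 2/11
  8 → 9: 2/11
  9 → 10: 2/14
  10 → 11: 2/5
  11 → 12: 12/20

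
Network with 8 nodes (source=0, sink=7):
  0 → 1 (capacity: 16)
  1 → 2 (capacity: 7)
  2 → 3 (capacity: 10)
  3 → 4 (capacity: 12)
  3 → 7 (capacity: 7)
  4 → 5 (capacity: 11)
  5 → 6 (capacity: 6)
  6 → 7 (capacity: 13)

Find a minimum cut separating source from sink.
Min cut value = 7, edges: (1,2)

Min cut value: 7
Partition: S = [0, 1], T = [2, 3, 4, 5, 6, 7]
Cut edges: (1,2)

By max-flow min-cut theorem, max flow = min cut = 7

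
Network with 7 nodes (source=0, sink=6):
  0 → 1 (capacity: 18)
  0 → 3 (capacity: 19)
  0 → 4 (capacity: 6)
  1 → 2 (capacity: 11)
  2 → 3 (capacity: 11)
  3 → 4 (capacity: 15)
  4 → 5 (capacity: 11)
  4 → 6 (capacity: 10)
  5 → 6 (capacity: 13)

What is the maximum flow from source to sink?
Maximum flow = 21

Max flow: 21

Flow assignment:
  0 → 1: 11/18
  0 → 3: 4/19
  0 → 4: 6/6
  1 → 2: 11/11
  2 → 3: 11/11
  3 → 4: 15/15
  4 → 5: 11/11
  4 → 6: 10/10
  5 → 6: 11/13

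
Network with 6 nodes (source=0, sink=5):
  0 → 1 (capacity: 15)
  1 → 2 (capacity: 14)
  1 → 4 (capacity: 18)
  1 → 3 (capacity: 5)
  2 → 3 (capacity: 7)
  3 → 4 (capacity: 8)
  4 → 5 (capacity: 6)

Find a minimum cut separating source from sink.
Min cut value = 6, edges: (4,5)

Min cut value: 6
Partition: S = [0, 1, 2, 3, 4], T = [5]
Cut edges: (4,5)

By max-flow min-cut theorem, max flow = min cut = 6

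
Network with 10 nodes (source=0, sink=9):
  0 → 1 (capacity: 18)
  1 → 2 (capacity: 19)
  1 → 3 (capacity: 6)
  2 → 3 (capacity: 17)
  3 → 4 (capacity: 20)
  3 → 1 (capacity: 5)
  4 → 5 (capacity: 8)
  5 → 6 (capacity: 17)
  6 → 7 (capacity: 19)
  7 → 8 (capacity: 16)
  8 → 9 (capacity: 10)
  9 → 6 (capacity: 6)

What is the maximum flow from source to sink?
Maximum flow = 8

Max flow: 8

Flow assignment:
  0 → 1: 8/18
  1 → 2: 12/19
  2 → 3: 12/17
  3 → 4: 8/20
  3 → 1: 4/5
  4 → 5: 8/8
  5 → 6: 8/17
  6 → 7: 8/19
  7 → 8: 8/16
  8 → 9: 8/10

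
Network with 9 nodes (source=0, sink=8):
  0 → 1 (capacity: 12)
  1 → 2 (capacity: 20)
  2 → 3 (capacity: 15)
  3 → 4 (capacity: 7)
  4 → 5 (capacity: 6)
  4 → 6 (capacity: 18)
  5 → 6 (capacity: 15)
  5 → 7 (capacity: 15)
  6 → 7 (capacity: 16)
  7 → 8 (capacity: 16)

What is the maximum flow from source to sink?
Maximum flow = 7

Max flow: 7

Flow assignment:
  0 → 1: 7/12
  1 → 2: 7/20
  2 → 3: 7/15
  3 → 4: 7/7
  4 → 5: 6/6
  4 → 6: 1/18
  5 → 7: 6/15
  6 → 7: 1/16
  7 → 8: 7/16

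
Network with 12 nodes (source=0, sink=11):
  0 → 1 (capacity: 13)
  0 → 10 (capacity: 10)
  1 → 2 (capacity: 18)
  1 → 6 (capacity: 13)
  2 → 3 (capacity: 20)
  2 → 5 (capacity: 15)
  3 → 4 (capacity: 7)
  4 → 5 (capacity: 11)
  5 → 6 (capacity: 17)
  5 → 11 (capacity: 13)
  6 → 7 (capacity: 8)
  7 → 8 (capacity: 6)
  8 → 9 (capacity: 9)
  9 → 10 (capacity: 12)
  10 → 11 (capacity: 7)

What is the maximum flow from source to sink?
Maximum flow = 20

Max flow: 20

Flow assignment:
  0 → 1: 13/13
  0 → 10: 7/10
  1 → 2: 13/18
  2 → 5: 13/15
  5 → 11: 13/13
  10 → 11: 7/7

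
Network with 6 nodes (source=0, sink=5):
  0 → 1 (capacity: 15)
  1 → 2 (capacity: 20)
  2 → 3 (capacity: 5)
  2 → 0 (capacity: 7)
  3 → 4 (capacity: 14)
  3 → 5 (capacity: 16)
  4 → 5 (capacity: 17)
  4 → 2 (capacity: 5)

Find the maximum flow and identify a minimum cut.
Max flow = 5, Min cut edges: (2,3)

Maximum flow: 5
Minimum cut: (2,3)
Partition: S = [0, 1, 2], T = [3, 4, 5]

Max-flow min-cut theorem verified: both equal 5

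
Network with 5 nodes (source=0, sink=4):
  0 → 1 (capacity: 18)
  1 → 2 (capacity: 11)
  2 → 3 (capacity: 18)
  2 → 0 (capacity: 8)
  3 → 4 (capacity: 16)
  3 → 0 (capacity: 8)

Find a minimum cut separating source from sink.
Min cut value = 11, edges: (1,2)

Min cut value: 11
Partition: S = [0, 1], T = [2, 3, 4]
Cut edges: (1,2)

By max-flow min-cut theorem, max flow = min cut = 11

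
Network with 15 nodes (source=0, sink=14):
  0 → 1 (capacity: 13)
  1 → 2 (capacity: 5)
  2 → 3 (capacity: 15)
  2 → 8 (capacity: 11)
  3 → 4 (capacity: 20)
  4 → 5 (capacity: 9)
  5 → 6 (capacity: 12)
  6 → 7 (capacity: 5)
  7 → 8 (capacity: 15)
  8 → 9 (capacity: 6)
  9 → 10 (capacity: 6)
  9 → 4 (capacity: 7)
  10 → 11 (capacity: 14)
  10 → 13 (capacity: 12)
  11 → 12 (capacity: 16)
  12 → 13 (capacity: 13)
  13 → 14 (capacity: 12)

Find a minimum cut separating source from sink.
Min cut value = 5, edges: (1,2)

Min cut value: 5
Partition: S = [0, 1], T = [2, 3, 4, 5, 6, 7, 8, 9, 10, 11, 12, 13, 14]
Cut edges: (1,2)

By max-flow min-cut theorem, max flow = min cut = 5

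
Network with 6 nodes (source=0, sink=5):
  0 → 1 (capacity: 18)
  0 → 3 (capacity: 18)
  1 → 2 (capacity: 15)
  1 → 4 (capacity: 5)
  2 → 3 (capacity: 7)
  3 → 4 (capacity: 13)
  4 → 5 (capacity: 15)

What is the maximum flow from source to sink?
Maximum flow = 15

Max flow: 15

Flow assignment:
  0 → 1: 9/18
  0 → 3: 6/18
  1 → 2: 7/15
  1 → 4: 2/5
  2 → 3: 7/7
  3 → 4: 13/13
  4 → 5: 15/15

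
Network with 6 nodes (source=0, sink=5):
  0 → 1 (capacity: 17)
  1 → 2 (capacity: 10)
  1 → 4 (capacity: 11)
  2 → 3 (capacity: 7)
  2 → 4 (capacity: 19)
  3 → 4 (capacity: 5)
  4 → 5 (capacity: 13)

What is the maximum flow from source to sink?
Maximum flow = 13

Max flow: 13

Flow assignment:
  0 → 1: 13/17
  1 → 2: 2/10
  1 → 4: 11/11
  2 → 4: 2/19
  4 → 5: 13/13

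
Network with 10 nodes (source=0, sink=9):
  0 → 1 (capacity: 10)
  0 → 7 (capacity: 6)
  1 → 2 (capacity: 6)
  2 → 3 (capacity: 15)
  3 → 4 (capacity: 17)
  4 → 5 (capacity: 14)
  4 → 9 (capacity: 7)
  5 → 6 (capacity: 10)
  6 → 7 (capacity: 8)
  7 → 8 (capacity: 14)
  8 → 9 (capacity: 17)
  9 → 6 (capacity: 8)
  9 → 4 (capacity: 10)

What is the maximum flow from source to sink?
Maximum flow = 12

Max flow: 12

Flow assignment:
  0 → 1: 6/10
  0 → 7: 6/6
  1 → 2: 6/6
  2 → 3: 6/15
  3 → 4: 6/17
  4 → 9: 6/7
  7 → 8: 6/14
  8 → 9: 6/17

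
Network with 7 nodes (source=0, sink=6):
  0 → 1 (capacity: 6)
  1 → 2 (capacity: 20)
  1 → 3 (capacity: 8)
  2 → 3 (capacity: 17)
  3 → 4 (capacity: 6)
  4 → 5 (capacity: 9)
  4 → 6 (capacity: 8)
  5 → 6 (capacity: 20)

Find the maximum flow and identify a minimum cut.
Max flow = 6, Min cut edges: (3,4)

Maximum flow: 6
Minimum cut: (3,4)
Partition: S = [0, 1, 2, 3], T = [4, 5, 6]

Max-flow min-cut theorem verified: both equal 6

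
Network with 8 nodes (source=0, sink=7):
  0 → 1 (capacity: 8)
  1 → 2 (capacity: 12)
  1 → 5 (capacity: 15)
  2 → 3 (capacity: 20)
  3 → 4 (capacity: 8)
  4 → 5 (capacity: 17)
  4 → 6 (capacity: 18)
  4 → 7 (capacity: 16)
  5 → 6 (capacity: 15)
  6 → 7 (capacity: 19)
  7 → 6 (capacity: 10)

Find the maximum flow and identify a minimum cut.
Max flow = 8, Min cut edges: (0,1)

Maximum flow: 8
Minimum cut: (0,1)
Partition: S = [0], T = [1, 2, 3, 4, 5, 6, 7]

Max-flow min-cut theorem verified: both equal 8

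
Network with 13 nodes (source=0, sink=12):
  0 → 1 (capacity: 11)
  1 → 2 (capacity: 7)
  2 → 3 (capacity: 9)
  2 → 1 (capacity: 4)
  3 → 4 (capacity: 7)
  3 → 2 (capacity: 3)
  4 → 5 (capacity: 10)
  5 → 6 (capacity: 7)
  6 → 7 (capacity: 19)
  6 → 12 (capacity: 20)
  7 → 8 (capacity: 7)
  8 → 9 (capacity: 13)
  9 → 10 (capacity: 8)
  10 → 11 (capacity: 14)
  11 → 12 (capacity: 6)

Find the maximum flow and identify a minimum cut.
Max flow = 7, Min cut edges: (5,6)

Maximum flow: 7
Minimum cut: (5,6)
Partition: S = [0, 1, 2, 3, 4, 5], T = [6, 7, 8, 9, 10, 11, 12]

Max-flow min-cut theorem verified: both equal 7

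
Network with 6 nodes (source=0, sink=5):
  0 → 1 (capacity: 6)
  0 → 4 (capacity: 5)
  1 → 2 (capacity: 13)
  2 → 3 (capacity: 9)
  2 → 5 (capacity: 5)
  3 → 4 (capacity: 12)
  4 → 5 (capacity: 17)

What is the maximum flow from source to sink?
Maximum flow = 11

Max flow: 11

Flow assignment:
  0 → 1: 6/6
  0 → 4: 5/5
  1 → 2: 6/13
  2 → 3: 1/9
  2 → 5: 5/5
  3 → 4: 1/12
  4 → 5: 6/17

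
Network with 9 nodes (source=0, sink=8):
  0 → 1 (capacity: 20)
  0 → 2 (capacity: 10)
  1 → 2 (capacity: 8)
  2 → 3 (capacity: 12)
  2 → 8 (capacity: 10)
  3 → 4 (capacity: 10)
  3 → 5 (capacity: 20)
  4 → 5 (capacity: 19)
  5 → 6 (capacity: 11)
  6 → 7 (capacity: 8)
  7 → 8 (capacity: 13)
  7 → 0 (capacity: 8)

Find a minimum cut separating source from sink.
Min cut value = 18, edges: (2,8), (6,7)

Min cut value: 18
Partition: S = [0, 1, 2, 3, 4, 5, 6], T = [7, 8]
Cut edges: (2,8), (6,7)

By max-flow min-cut theorem, max flow = min cut = 18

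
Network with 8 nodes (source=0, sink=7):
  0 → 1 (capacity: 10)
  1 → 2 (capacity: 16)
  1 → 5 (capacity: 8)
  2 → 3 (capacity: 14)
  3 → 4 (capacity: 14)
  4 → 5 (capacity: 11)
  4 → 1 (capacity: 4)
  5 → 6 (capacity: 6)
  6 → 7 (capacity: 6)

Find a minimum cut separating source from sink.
Min cut value = 6, edges: (6,7)

Min cut value: 6
Partition: S = [0, 1, 2, 3, 4, 5, 6], T = [7]
Cut edges: (6,7)

By max-flow min-cut theorem, max flow = min cut = 6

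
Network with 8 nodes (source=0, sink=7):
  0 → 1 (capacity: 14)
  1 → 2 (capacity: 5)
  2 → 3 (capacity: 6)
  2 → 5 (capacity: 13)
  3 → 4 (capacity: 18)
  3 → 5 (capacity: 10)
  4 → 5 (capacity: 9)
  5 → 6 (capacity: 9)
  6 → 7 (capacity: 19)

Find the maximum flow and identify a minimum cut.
Max flow = 5, Min cut edges: (1,2)

Maximum flow: 5
Minimum cut: (1,2)
Partition: S = [0, 1], T = [2, 3, 4, 5, 6, 7]

Max-flow min-cut theorem verified: both equal 5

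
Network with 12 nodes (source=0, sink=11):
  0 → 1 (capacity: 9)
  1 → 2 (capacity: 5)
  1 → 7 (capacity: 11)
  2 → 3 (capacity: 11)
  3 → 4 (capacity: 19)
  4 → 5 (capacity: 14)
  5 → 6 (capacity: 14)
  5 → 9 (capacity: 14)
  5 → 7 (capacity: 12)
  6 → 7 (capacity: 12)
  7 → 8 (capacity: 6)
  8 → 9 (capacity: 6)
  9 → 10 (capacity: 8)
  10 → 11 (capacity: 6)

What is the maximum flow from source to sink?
Maximum flow = 6

Max flow: 6

Flow assignment:
  0 → 1: 6/9
  1 → 2: 3/5
  1 → 7: 3/11
  2 → 3: 3/11
  3 → 4: 3/19
  4 → 5: 3/14
  5 → 7: 3/12
  7 → 8: 6/6
  8 → 9: 6/6
  9 → 10: 6/8
  10 → 11: 6/6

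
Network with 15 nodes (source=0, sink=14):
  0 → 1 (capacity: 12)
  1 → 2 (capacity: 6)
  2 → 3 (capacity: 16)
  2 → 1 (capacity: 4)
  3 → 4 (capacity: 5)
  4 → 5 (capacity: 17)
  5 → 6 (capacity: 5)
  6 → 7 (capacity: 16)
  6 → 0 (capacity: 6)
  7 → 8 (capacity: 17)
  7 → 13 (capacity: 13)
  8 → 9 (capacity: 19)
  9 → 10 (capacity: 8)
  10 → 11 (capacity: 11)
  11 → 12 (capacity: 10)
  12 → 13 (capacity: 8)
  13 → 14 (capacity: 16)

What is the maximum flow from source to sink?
Maximum flow = 5

Max flow: 5

Flow assignment:
  0 → 1: 5/12
  1 → 2: 5/6
  2 → 3: 5/16
  3 → 4: 5/5
  4 → 5: 5/17
  5 → 6: 5/5
  6 → 7: 5/16
  7 → 13: 5/13
  13 → 14: 5/16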